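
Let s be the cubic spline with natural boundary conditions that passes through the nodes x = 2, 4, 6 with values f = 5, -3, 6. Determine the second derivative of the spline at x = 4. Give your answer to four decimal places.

6.3750

Put M_i = s'' at the i-th knot. Here h = (2, 2) and Δ = (-4, 9/2), so the interior equations h_(i-1)·M_(i-1) + 2(h_(i-1)+h_i)·M_i + h_i·M_(i+1) = 6(Δ_i − Δ_(i-1)) read
  2·M_0 + 8·M_1 + 2·M_2 = 6(Δ_1 - Δ_0) = 51
Natural end conditions: M_0 = M_2 = 0.
Hence M_0 = 0, M_1 = 51/8, M_2 = 0.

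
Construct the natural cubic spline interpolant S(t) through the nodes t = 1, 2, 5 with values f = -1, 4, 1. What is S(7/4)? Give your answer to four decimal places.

2.9961

Put M_i = S'' at the i-th knot. Here h = (1, 3) and Δ = (5, -1), so the interior equations h_(i-1)·M_(i-1) + 2(h_(i-1)+h_i)·M_i + h_i·M_(i+1) = 6(Δ_i − Δ_(i-1)) read
  1·M_0 + 8·M_1 + 3·M_2 = 6(Δ_1 - Δ_0) = -36
Natural end conditions: M_0 = M_2 = 0.
Solving: M_0 = 0, M_1 = -9/2, M_2 = 0.
On [1, 2], S(t) = -1 + 23/4·(t - 1) + 0·(t - 1)² - 3/4·(t - 1)³.
With (t - 1) = 3/4: S(7/4) = 767/256.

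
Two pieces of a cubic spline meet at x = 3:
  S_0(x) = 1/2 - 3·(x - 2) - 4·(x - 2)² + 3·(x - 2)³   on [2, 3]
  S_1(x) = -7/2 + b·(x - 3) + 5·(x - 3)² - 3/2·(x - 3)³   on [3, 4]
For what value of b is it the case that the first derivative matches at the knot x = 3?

-2

S_0'(x) = -3 - 8·(x - 2) + 9·(x - 2)², so S_0'(3) = -2. On the right, S_1'(3) = b, so b = -2.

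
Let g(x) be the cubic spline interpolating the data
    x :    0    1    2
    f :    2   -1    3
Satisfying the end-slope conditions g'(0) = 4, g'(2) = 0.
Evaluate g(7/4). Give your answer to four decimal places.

2.3633

Write M_i for g''(x_i). With h_i = 1, 1 and divided differences Δ_i = -3, 4, the continuity of g' gives the tridiagonal system
  1·M_0 + 4·M_1 + 1·M_2 = 6(Δ_1 - Δ_0) = 42
Clamped end conditions give two more equations: 2h_0·M_0 + h_0·M_1 = 6(Δ_0 - g'(0)) = -42 and h_1·M_1 + 2h_1·M_2 = 6(g'(2) - Δ_1) = -24.
Forward elimination and back-substitution give M_0 = -67/2, M_1 = 25, M_2 = -49/2.
On [1, 2], g(x) = -1 - 1/4·(x - 1) + 25/2·(x - 1)² - 33/4·(x - 1)³.
With (x - 1) = 3/4: g(7/4) = 605/256.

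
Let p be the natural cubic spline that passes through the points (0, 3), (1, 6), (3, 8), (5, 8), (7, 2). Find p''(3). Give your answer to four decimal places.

Put M_i = p'' at the i-th knot. Here h = (1, 2, 2, 2) and Δ = (3, 1, 0, -3), so the interior equations h_(i-1)·M_(i-1) + 2(h_(i-1)+h_i)·M_i + h_i·M_(i+1) = 6(Δ_i − Δ_(i-1)) read
  1·M_0 + 6·M_1 + 2·M_2 = 6(Δ_1 - Δ_0) = -12
  2·M_1 + 8·M_2 + 2·M_3 = 6(Δ_2 - Δ_1) = -6
  2·M_2 + 8·M_3 + 2·M_4 = 6(Δ_3 - Δ_2) = -18
Natural end conditions: M_0 = M_4 = 0.
Solving: M_0 = 0, M_1 = -87/41, M_2 = 15/41, M_3 = -96/41, M_4 = 0.

0.3659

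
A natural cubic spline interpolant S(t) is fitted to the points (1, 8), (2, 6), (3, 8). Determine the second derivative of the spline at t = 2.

Write M_i for S''(x_i). With h_i = 1, 1 and divided differences Δ_i = -2, 2, the continuity of S' gives the tridiagonal system
  1·M_0 + 4·M_1 + 1·M_2 = 6(Δ_1 - Δ_0) = 24
Natural end conditions: M_0 = M_2 = 0.
Forward elimination and back-substitution give M_0 = 0, M_1 = 6, M_2 = 0.

6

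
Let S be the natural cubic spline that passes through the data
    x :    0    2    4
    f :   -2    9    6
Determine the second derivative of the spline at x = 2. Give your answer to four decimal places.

-5.2500

Put σ_i = S'' at the i-th knot. Here h = (2, 2) and Δ = (11/2, -3/2), so the interior equations h_(i-1)·σ_(i-1) + 2(h_(i-1)+h_i)·σ_i + h_i·σ_(i+1) = 6(Δ_i − Δ_(i-1)) read
  2·σ_0 + 8·σ_1 + 2·σ_2 = 6(Δ_1 - Δ_0) = -42
Natural end conditions: σ_0 = σ_2 = 0.
Solving the tridiagonal system: σ_0 = 0, σ_1 = -21/4, σ_2 = 0.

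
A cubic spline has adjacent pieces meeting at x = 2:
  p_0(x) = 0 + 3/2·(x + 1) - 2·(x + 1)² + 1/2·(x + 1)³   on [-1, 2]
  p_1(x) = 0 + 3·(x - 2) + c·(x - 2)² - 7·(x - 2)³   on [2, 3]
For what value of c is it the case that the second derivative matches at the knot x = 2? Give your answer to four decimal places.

p_0''(x) = -4 + 3·(x + 1), so p_0''(2) = 5. On the right, p_1''(2) = 2c, so c = 5/2.

2.5000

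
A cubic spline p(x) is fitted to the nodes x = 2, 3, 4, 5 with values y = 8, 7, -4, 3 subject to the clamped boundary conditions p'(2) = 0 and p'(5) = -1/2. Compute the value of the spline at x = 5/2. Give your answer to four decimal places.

8.6042

Let m_i = p''(x_i). Step sizes h_i = 1, 1, 1; slopes of the chords Δ_i = (y_(i+1) - y_i)/h_i = -1, -11, 7.
  1·m_0 + 4·m_1 + 1·m_2 = 6(Δ_1 - Δ_0) = -60
  1·m_1 + 4·m_2 + 1·m_3 = 6(Δ_2 - Δ_1) = 108
Clamped end conditions give two more equations: 2h_0·m_0 + h_0·m_1 = 6(Δ_0 - p'(2)) = -6 and h_2·m_2 + 2h_2·m_3 = 6(p'(5) - Δ_2) = -45.
Solving the tridiagonal system: m_0 = 35/3, m_1 = -88/3, m_2 = 137/3, m_3 = -136/3.
On [2, 3], p(x) = 8 + 0·(x - 2) + 35/6·(x - 2)² - 41/6·(x - 2)³.
With (x - 2) = 1/2: p(5/2) = 413/48.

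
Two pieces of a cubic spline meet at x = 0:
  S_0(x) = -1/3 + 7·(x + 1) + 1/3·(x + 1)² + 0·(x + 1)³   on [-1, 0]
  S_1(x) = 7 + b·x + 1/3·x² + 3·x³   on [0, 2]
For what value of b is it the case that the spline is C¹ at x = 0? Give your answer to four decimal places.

7.6667

S_0'(x) = 7 + 2/3·(x + 1) + 0·(x + 1)², so S_0'(0) = 23/3. On the right, S_1'(0) = b, so b = 23/3.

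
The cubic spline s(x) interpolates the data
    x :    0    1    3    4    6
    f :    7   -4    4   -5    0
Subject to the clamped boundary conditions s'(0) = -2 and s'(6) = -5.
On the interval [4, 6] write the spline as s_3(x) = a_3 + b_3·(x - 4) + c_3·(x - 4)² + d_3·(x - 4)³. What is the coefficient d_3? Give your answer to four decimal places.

Put M_i = s'' at the i-th knot. Here h = (1, 2, 1, 2) and Δ = (-11, 4, -9, 5/2), so the interior equations h_(i-1)·M_(i-1) + 2(h_(i-1)+h_i)·M_i + h_i·M_(i+1) = 6(Δ_i − Δ_(i-1)) read
  1·M_0 + 6·M_1 + 2·M_2 = 6(Δ_1 - Δ_0) = 90
  2·M_1 + 6·M_2 + 1·M_3 = 6(Δ_2 - Δ_1) = -78
  1·M_2 + 6·M_3 + 2·M_4 = 6(Δ_3 - Δ_2) = 69
Clamped end conditions give two more equations: 2h_0·M_0 + h_0·M_1 = 6(Δ_0 - s'(0)) = -54 and h_3·M_3 + 2h_3·M_4 = 6(s'(6) - Δ_3) = -45.
Solving: M_0 = -1321/31, M_1 = 968/31, M_2 = -1697/62, M_3 = 737/31, M_4 = -2869/124.
On [4, 6], with s_3(x) = a_3 + b_3·(x - 4) + c_3·(x - 4)² + d_3·(x - 4)³: c_3 = M_3/2 = 737/62, d_3 = (M_4 - M_3)/(6h_3) = -1939/496, b_3 = Δ_3 - h_3(2M_3 + M_4)/6 = -699/124.

-3.9093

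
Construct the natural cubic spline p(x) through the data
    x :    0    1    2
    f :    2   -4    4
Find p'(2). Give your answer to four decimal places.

With M_i denoting the second derivative at x_i, h_i = 1, 1, and Δ_i = (y_(i+1) − y_i)/h_i = -6, 8:
  1·M_0 + 4·M_1 + 1·M_2 = 6(Δ_1 - Δ_0) = 84
Natural end conditions: M_0 = M_2 = 0.
Solving: M_0 = 0, M_1 = 21, M_2 = 0.
On [1, 2], p'(x) = b_1 + 2c_1·(x - 1) + 3d_1·(x - 1)² with b_1 = Δ_1 - h_1(2M_1 + M_2)/6 = 1, c_1 = M_1/2 = 21/2, d_1 = (M_2 - M_1)/(6h_1) = -7/2. So p'(2) = 23/2.

11.5000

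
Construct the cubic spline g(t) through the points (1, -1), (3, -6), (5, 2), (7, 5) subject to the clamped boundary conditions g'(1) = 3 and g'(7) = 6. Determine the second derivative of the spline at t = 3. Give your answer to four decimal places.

With σ_i denoting the second derivative at x_i, h_i = 2, 2, 2, and Δ_i = (y_(i+1) − y_i)/h_i = -5/2, 4, 3/2:
  2·σ_0 + 8·σ_1 + 2·σ_2 = 6(Δ_1 - Δ_0) = 39
  2·σ_1 + 8·σ_2 + 2·σ_3 = 6(Δ_2 - Δ_1) = -15
Clamped end conditions give two more equations: 2h_0·σ_0 + h_0·σ_1 = 6(Δ_0 - g'(1)) = -33 and h_2·σ_2 + 2h_2·σ_3 = 6(g'(7) - Δ_2) = 27.
Hence σ_0 = -66/5, σ_1 = 99/10, σ_2 = -69/10, σ_3 = 51/5.

9.9000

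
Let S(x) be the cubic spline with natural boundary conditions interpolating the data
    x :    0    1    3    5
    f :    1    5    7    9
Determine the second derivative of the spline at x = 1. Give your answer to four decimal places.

-3.2727

Let m_i = S''(x_i). Step sizes h_i = 1, 2, 2; slopes of the chords Δ_i = (y_(i+1) - y_i)/h_i = 4, 1, 1.
  1·m_0 + 6·m_1 + 2·m_2 = 6(Δ_1 - Δ_0) = -18
  2·m_1 + 8·m_2 + 2·m_3 = 6(Δ_2 - Δ_1) = 0
Natural end conditions: m_0 = m_3 = 0.
Solving the tridiagonal system: m_0 = 0, m_1 = -36/11, m_2 = 9/11, m_3 = 0.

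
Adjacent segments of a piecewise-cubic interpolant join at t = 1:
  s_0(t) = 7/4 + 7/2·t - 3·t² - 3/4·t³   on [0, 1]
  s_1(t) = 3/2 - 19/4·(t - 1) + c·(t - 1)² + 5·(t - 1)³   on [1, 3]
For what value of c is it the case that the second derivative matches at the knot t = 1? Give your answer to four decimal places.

-5.2500

s_0''(t) = -6 - 9/2·t, so s_0''(1) = -21/2. On the right, s_1''(1) = 2c, so c = -21/4.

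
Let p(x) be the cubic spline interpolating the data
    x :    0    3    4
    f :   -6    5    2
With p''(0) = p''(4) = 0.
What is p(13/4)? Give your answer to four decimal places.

Put σ_i = p'' at the i-th knot. Here h = (3, 1) and Δ = (11/3, -3), so the interior equations h_(i-1)·σ_(i-1) + 2(h_(i-1)+h_i)·σ_i + h_i·σ_(i+1) = 6(Δ_i − Δ_(i-1)) read
  3·σ_0 + 8·σ_1 + 1·σ_2 = 6(Δ_1 - Δ_0) = -40
Natural end conditions: σ_0 = σ_2 = 0.
Hence σ_0 = 0, σ_1 = -5, σ_2 = 0.
On [3, 4], p(x) = 5 - 4/3·(x - 3) - 5/2·(x - 3)² + 5/6·(x - 3)³.
With (x - 3) = 1/4: p(13/4) = 579/128.

4.5234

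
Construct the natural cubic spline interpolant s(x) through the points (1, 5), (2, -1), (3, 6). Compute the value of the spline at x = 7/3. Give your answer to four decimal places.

Write m_i for s''(x_i). With h_i = 1, 1 and divided differences Δ_i = -6, 7, the continuity of s' gives the tridiagonal system
  1·m_0 + 4·m_1 + 1·m_2 = 6(Δ_1 - Δ_0) = 78
Natural end conditions: m_0 = m_2 = 0.
Solving: m_0 = 0, m_1 = 39/2, m_2 = 0.
On [2, 3], s(x) = -1 + 1/2·(x - 2) + 39/4·(x - 2)² - 13/4·(x - 2)³.
With (x - 2) = 1/3: s(7/3) = 7/54.

0.1296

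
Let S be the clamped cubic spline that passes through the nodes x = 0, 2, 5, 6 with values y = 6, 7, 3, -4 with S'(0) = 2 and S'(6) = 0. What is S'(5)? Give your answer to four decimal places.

-8.4679

With σ_i denoting the second derivative at x_i, h_i = 2, 3, 1, and Δ_i = (y_(i+1) − y_i)/h_i = 1/2, -4/3, -7:
  2·σ_0 + 10·σ_1 + 3·σ_2 = 6(Δ_1 - Δ_0) = -11
  3·σ_1 + 8·σ_2 + 1·σ_3 = 6(Δ_2 - Δ_1) = -34
Clamped end conditions give two more equations: 2h_0·σ_0 + h_0·σ_1 = 6(Δ_0 - S'(0)) = -9 and h_2·σ_2 + 2h_2·σ_3 = 6(S'(6) - Δ_2) = 42.
Forward elimination and back-substitution give σ_0 = -253/78, σ_1 = 155/78, σ_2 = -317/39, σ_3 = 1955/78.
On [5, 6], S'(x) = b_2 + 2c_2·(x - 5) + 3d_2·(x - 5)² with b_2 = Δ_2 - h_2(2σ_2 + σ_3)/6 = -1321/156, c_2 = σ_2/2 = -317/78, d_2 = (σ_3 - σ_2)/(6h_2) = 863/156. So S'(5) = -1321/156.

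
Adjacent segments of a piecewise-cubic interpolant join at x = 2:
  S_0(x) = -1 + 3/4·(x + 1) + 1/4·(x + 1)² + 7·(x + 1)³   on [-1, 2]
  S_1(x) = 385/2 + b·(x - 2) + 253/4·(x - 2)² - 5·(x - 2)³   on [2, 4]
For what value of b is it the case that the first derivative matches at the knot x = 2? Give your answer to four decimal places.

191.2500

S_0'(x) = 3/4 + 1/2·(x + 1) + 21·(x + 1)², so S_0'(2) = 765/4. On the right, S_1'(2) = b, so b = 765/4.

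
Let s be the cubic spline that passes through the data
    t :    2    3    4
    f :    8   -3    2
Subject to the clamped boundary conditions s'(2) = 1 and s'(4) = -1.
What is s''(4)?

-43

With m_i denoting the second derivative at x_i, h_i = 1, 1, and Δ_i = (y_(i+1) − y_i)/h_i = -11, 5:
  1·m_0 + 4·m_1 + 1·m_2 = 6(Δ_1 - Δ_0) = 96
Clamped end conditions give two more equations: 2h_0·m_0 + h_0·m_1 = 6(Δ_0 - s'(2)) = -72 and h_1·m_1 + 2h_1·m_2 = 6(s'(4) - Δ_1) = -36.
Solving the tridiagonal system: m_0 = -61, m_1 = 50, m_2 = -43.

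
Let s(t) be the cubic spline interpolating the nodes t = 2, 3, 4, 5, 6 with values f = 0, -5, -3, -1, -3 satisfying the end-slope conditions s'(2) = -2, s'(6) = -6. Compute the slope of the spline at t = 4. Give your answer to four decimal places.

3.5000

Write M_i for s''(x_i). With h_i = 1, 1, 1, 1 and divided differences Δ_i = -5, 2, 2, -2, the continuity of s' gives the tridiagonal system
  1·M_0 + 4·M_1 + 1·M_2 = 6(Δ_1 - Δ_0) = 42
  1·M_1 + 4·M_2 + 1·M_3 = 6(Δ_2 - Δ_1) = 0
  1·M_2 + 4·M_3 + 1·M_4 = 6(Δ_3 - Δ_2) = -24
Clamped end conditions give two more equations: 2h_0·M_0 + h_0·M_1 = 6(Δ_0 - s'(2)) = -18 and h_3·M_3 + 2h_3·M_4 = 6(s'(6) - Δ_3) = -24.
Solving: M_0 = -67/4, M_1 = 31/2, M_2 = -13/4, M_3 = -5/2, M_4 = -43/4.
On [4, 5], s'(t) = b_2 + 2c_2·(t - 4) + 3d_2·(t - 4)² with b_2 = Δ_2 - h_2(2M_2 + M_3)/6 = 7/2, c_2 = M_2/2 = -13/8, d_2 = (M_3 - M_2)/(6h_2) = 1/8. So s'(4) = 7/2.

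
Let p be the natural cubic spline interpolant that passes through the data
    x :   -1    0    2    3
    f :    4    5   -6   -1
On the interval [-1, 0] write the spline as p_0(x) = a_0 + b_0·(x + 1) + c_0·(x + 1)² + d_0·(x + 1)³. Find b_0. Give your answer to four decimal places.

2.8750

Let m_i = p''(x_i). Step sizes h_i = 1, 2, 1; slopes of the chords Δ_i = (y_(i+1) - y_i)/h_i = 1, -11/2, 5.
  1·m_0 + 6·m_1 + 2·m_2 = 6(Δ_1 - Δ_0) = -39
  2·m_1 + 6·m_2 + 1·m_3 = 6(Δ_2 - Δ_1) = 63
Natural end conditions: m_0 = m_3 = 0.
Hence m_0 = 0, m_1 = -45/4, m_2 = 57/4, m_3 = 0.
On [-1, 0], with p_0(x) = a_0 + b_0·(x + 1) + c_0·(x + 1)² + d_0·(x + 1)³: c_0 = m_0/2 = 0, d_0 = (m_1 - m_0)/(6h_0) = -15/8, b_0 = Δ_0 - h_0(2m_0 + m_1)/6 = 23/8.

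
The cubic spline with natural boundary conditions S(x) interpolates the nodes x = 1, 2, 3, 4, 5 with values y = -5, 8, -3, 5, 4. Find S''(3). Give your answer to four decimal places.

46.7143

With σ_i denoting the second derivative at x_i, h_i = 1, 1, 1, 1, and Δ_i = (y_(i+1) − y_i)/h_i = 13, -11, 8, -1:
  1·σ_0 + 4·σ_1 + 1·σ_2 = 6(Δ_1 - Δ_0) = -144
  1·σ_1 + 4·σ_2 + 1·σ_3 = 6(Δ_2 - Δ_1) = 114
  1·σ_2 + 4·σ_3 + 1·σ_4 = 6(Δ_3 - Δ_2) = -54
Natural end conditions: σ_0 = σ_4 = 0.
Hence σ_0 = 0, σ_1 = -1335/28, σ_2 = 327/7, σ_3 = -705/28, σ_4 = 0.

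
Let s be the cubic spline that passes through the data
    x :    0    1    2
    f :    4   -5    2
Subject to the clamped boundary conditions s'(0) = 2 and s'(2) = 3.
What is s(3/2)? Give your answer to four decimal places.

With m_i denoting the second derivative at x_i, h_i = 1, 1, and Δ_i = (y_(i+1) − y_i)/h_i = -9, 7:
  1·m_0 + 4·m_1 + 1·m_2 = 6(Δ_1 - Δ_0) = 96
Clamped end conditions give two more equations: 2h_0·m_0 + h_0·m_1 = 6(Δ_0 - s'(0)) = -66 and h_1·m_1 + 2h_1·m_2 = 6(s'(2) - Δ_1) = -24.
Solving the tridiagonal system: m_0 = -113/2, m_1 = 47, m_2 = -71/2.
On [1, 2], s(x) = -5 - 11/4·(x - 1) + 47/2·(x - 1)² - 55/4·(x - 1)³.
With (x - 1) = 1/2: s(3/2) = -71/32.

-2.2188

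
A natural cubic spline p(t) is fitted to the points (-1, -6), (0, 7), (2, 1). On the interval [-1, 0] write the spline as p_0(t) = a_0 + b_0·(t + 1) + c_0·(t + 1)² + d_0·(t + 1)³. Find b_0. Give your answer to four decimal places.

Write M_i for p''(x_i). With h_i = 1, 2 and divided differences Δ_i = 13, -3, the continuity of p' gives the tridiagonal system
  1·M_0 + 6·M_1 + 2·M_2 = 6(Δ_1 - Δ_0) = -96
Natural end conditions: M_0 = M_2 = 0.
Forward elimination and back-substitution give M_0 = 0, M_1 = -16, M_2 = 0.
On [-1, 0], with p_0(t) = a_0 + b_0·(t + 1) + c_0·(t + 1)² + d_0·(t + 1)³: c_0 = M_0/2 = 0, d_0 = (M_1 - M_0)/(6h_0) = -8/3, b_0 = Δ_0 - h_0(2M_0 + M_1)/6 = 47/3.

15.6667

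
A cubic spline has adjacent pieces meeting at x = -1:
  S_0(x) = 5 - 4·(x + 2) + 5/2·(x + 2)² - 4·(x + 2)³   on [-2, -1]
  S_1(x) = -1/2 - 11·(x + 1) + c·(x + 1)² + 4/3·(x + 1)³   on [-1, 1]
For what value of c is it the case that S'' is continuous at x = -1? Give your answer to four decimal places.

S_0''(x) = 5 - 24·(x + 2), so S_0''(-1) = -19. On the right, S_1''(-1) = 2c, so c = -19/2.

-9.5000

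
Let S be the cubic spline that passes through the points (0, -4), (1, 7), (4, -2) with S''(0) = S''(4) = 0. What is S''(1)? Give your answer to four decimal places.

Put M_i = S'' at the i-th knot. Here h = (1, 3) and Δ = (11, -3), so the interior equations h_(i-1)·M_(i-1) + 2(h_(i-1)+h_i)·M_i + h_i·M_(i+1) = 6(Δ_i − Δ_(i-1)) read
  1·M_0 + 8·M_1 + 3·M_2 = 6(Δ_1 - Δ_0) = -84
Natural end conditions: M_0 = M_2 = 0.
Solving the tridiagonal system: M_0 = 0, M_1 = -21/2, M_2 = 0.

-10.5000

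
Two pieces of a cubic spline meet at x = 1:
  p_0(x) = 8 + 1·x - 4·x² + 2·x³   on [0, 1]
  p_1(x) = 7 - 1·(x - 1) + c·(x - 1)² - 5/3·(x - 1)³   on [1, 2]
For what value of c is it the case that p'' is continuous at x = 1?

p_0''(x) = -8 + 12·x, so p_0''(1) = 4. On the right, p_1''(1) = 2c, so c = 2.

2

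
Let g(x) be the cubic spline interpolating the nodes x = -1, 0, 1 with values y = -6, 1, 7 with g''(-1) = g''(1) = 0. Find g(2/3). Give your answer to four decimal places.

With m_i denoting the second derivative at x_i, h_i = 1, 1, and Δ_i = (y_(i+1) − y_i)/h_i = 7, 6:
  1·m_0 + 4·m_1 + 1·m_2 = 6(Δ_1 - Δ_0) = -6
Natural end conditions: m_0 = m_2 = 0.
Forward elimination and back-substitution give m_0 = 0, m_1 = -3/2, m_2 = 0.
On [0, 1], g(x) = 1 + 13/2·x - 3/4·x² + 1/4·x³.
With x = 2/3: g(2/3) = 137/27.

5.0741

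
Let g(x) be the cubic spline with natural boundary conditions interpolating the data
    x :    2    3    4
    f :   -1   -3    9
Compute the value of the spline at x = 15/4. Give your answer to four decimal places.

5.1797

Put σ_i = g'' at the i-th knot. Here h = (1, 1) and Δ = (-2, 12), so the interior equations h_(i-1)·σ_(i-1) + 2(h_(i-1)+h_i)·σ_i + h_i·σ_(i+1) = 6(Δ_i − Δ_(i-1)) read
  1·σ_0 + 4·σ_1 + 1·σ_2 = 6(Δ_1 - Δ_0) = 84
Natural end conditions: σ_0 = σ_2 = 0.
Solving the tridiagonal system: σ_0 = 0, σ_1 = 21, σ_2 = 0.
On [3, 4], g(x) = -3 + 5·(x - 3) + 21/2·(x - 3)² - 7/2·(x - 3)³.
With (x - 3) = 3/4: g(15/4) = 663/128.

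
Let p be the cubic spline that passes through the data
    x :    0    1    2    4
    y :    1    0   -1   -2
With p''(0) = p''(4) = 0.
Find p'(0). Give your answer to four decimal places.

-0.9783

With m_i denoting the second derivative at x_i, h_i = 1, 1, 2, and Δ_i = (y_(i+1) − y_i)/h_i = -1, -1, -1/2:
  1·m_0 + 4·m_1 + 1·m_2 = 6(Δ_1 - Δ_0) = 0
  1·m_1 + 6·m_2 + 2·m_3 = 6(Δ_2 - Δ_1) = 3
Natural end conditions: m_0 = m_3 = 0.
Solving the tridiagonal system: m_0 = 0, m_1 = -3/23, m_2 = 12/23, m_3 = 0.
On [0, 1], p'(x) = b_0 + 2c_0·x + 3d_0·x² with b_0 = Δ_0 - h_0(2m_0 + m_1)/6 = -45/46, c_0 = m_0/2 = 0, d_0 = (m_1 - m_0)/(6h_0) = -1/46. So p'(0) = -45/46.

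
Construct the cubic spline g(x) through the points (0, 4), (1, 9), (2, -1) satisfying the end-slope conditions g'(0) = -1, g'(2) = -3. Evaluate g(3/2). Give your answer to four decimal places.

4.0313

With M_i denoting the second derivative at x_i, h_i = 1, 1, and Δ_i = (y_(i+1) − y_i)/h_i = 5, -10:
  1·M_0 + 4·M_1 + 1·M_2 = 6(Δ_1 - Δ_0) = -90
Clamped end conditions give two more equations: 2h_0·M_0 + h_0·M_1 = 6(Δ_0 - g'(0)) = 36 and h_1·M_1 + 2h_1·M_2 = 6(g'(2) - Δ_1) = 42.
Forward elimination and back-substitution give M_0 = 79/2, M_1 = -43, M_2 = 85/2.
On [1, 2], g(x) = 9 - 11/4·(x - 1) - 43/2·(x - 1)² + 57/4·(x - 1)³.
With (x - 1) = 1/2: g(3/2) = 129/32.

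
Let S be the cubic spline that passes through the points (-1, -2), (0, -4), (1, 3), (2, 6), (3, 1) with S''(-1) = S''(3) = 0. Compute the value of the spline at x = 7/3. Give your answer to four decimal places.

4.9616

Let M_i = S''(x_i). Step sizes h_i = 1, 1, 1, 1; slopes of the chords Δ_i = (y_(i+1) - y_i)/h_i = -2, 7, 3, -5.
  1·M_0 + 4·M_1 + 1·M_2 = 6(Δ_1 - Δ_0) = 54
  1·M_1 + 4·M_2 + 1·M_3 = 6(Δ_2 - Δ_1) = -24
  1·M_2 + 4·M_3 + 1·M_4 = 6(Δ_3 - Δ_2) = -48
Natural end conditions: M_0 = M_4 = 0.
Hence M_0 = 0, M_1 = 429/28, M_2 = -51/7, M_3 = -285/28, M_4 = 0.
On [2, 3], S(x) = 6 - 45/28·(x - 2) - 285/56·(x - 2)² + 95/56·(x - 2)³.
With (x - 2) = 1/3: S(7/3) = 3751/756.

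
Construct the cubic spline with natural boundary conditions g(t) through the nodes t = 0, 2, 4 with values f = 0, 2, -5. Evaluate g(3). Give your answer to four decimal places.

-0.6563

Let σ_i = g''(x_i). Step sizes h_i = 2, 2; slopes of the chords Δ_i = (y_(i+1) - y_i)/h_i = 1, -7/2.
  2·σ_0 + 8·σ_1 + 2·σ_2 = 6(Δ_1 - Δ_0) = -27
Natural end conditions: σ_0 = σ_2 = 0.
Solving: σ_0 = 0, σ_1 = -27/8, σ_2 = 0.
On [2, 4], g(t) = 2 - 5/4·(t - 2) - 27/16·(t - 2)² + 9/32·(t - 2)³.
With (t - 2) = 1: g(3) = -21/32.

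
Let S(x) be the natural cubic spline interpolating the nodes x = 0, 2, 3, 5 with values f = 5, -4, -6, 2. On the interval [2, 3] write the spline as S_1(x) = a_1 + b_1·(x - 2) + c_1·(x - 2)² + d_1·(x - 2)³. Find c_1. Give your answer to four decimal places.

0.7714

Let M_i = S''(x_i). Step sizes h_i = 2, 1, 2; slopes of the chords Δ_i = (y_(i+1) - y_i)/h_i = -9/2, -2, 4.
  2·M_0 + 6·M_1 + 1·M_2 = 6(Δ_1 - Δ_0) = 15
  1·M_1 + 6·M_2 + 2·M_3 = 6(Δ_2 - Δ_1) = 36
Natural end conditions: M_0 = M_3 = 0.
Hence M_0 = 0, M_1 = 54/35, M_2 = 201/35, M_3 = 0.
On [2, 3], with S_1(x) = a_1 + b_1·(x - 2) + c_1·(x - 2)² + d_1·(x - 2)³: c_1 = M_1/2 = 27/35, d_1 = (M_2 - M_1)/(6h_1) = 7/10, b_1 = Δ_1 - h_1(2M_1 + M_2)/6 = -243/70.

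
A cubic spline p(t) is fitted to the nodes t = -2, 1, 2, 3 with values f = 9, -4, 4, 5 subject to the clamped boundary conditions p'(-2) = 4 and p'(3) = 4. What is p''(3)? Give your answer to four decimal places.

With σ_i denoting the second derivative at x_i, h_i = 3, 1, 1, and Δ_i = (y_(i+1) − y_i)/h_i = -13/3, 8, 1:
  3·σ_0 + 8·σ_1 + 1·σ_2 = 6(Δ_1 - Δ_0) = 74
  1·σ_1 + 4·σ_2 + 1·σ_3 = 6(Δ_2 - Δ_1) = -42
Clamped end conditions give two more equations: 2h_0·σ_0 + h_0·σ_1 = 6(Δ_0 - p'(-2)) = -50 and h_2·σ_2 + 2h_2·σ_3 = 6(p'(3) - Δ_2) = 18.
Hence σ_0 = -1520/87, σ_1 = 530/29, σ_2 = -574/29, σ_3 = 548/29.

18.8966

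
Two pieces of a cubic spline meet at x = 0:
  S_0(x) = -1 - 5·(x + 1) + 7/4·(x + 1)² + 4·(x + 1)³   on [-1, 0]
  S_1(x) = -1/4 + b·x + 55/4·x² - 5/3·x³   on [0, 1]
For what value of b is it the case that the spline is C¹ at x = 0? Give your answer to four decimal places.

10.5000

S_0'(x) = -5 + 7/2·(x + 1) + 12·(x + 1)², so S_0'(0) = 21/2. On the right, S_1'(0) = b, so b = 21/2.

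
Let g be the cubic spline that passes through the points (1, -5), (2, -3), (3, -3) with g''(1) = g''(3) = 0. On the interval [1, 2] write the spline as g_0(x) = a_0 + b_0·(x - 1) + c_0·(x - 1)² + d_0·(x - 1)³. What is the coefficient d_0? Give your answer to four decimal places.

Write M_i for g''(x_i). With h_i = 1, 1 and divided differences Δ_i = 2, 0, the continuity of g' gives the tridiagonal system
  1·M_0 + 4·M_1 + 1·M_2 = 6(Δ_1 - Δ_0) = -12
Natural end conditions: M_0 = M_2 = 0.
Hence M_0 = 0, M_1 = -3, M_2 = 0.
On [1, 2], with g_0(x) = a_0 + b_0·(x - 1) + c_0·(x - 1)² + d_0·(x - 1)³: c_0 = M_0/2 = 0, d_0 = (M_1 - M_0)/(6h_0) = -1/2, b_0 = Δ_0 - h_0(2M_0 + M_1)/6 = 5/2.

-0.5000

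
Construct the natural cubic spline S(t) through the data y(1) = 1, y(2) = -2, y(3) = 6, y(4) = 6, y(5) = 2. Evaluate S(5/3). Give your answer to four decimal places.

-2.2765

Write m_i for S''(x_i). With h_i = 1, 1, 1, 1 and divided differences Δ_i = -3, 8, 0, -4, the continuity of S' gives the tridiagonal system
  1·m_0 + 4·m_1 + 1·m_2 = 6(Δ_1 - Δ_0) = 66
  1·m_1 + 4·m_2 + 1·m_3 = 6(Δ_2 - Δ_1) = -48
  1·m_2 + 4·m_3 + 1·m_4 = 6(Δ_3 - Δ_2) = -24
Natural end conditions: m_0 = m_4 = 0.
Solving: m_0 = 0, m_1 = 579/28, m_2 = -117/7, m_3 = -51/28, m_4 = 0.
On [1, 2], S(t) = 1 - 361/56·(t - 1) + 0·(t - 1)² + 193/56·(t - 1)³.
With (t - 1) = 2/3: S(5/3) = -1721/756.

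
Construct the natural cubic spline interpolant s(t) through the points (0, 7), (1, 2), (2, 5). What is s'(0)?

-7

Put σ_i = s'' at the i-th knot. Here h = (1, 1) and Δ = (-5, 3), so the interior equations h_(i-1)·σ_(i-1) + 2(h_(i-1)+h_i)·σ_i + h_i·σ_(i+1) = 6(Δ_i − Δ_(i-1)) read
  1·σ_0 + 4·σ_1 + 1·σ_2 = 6(Δ_1 - Δ_0) = 48
Natural end conditions: σ_0 = σ_2 = 0.
Hence σ_0 = 0, σ_1 = 12, σ_2 = 0.
On [0, 1], s'(t) = b_0 + 2c_0·t + 3d_0·t² with b_0 = Δ_0 - h_0(2σ_0 + σ_1)/6 = -7, c_0 = σ_0/2 = 0, d_0 = (σ_1 - σ_0)/(6h_0) = 2. So s'(0) = -7.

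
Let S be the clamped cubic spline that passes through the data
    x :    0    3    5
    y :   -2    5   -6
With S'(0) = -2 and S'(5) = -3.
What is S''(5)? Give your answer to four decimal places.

Let M_i = S''(x_i). Step sizes h_i = 3, 2; slopes of the chords Δ_i = (y_(i+1) - y_i)/h_i = 7/3, -11/2.
  3·M_0 + 10·M_1 + 2·M_2 = 6(Δ_1 - Δ_0) = -47
Clamped end conditions give two more equations: 2h_0·M_0 + h_0·M_1 = 6(Δ_0 - S'(0)) = 26 and h_1·M_1 + 2h_1·M_2 = 6(S'(5) - Δ_1) = 15.
Hence M_0 = 53/6, M_1 = -9, M_2 = 33/4.

8.2500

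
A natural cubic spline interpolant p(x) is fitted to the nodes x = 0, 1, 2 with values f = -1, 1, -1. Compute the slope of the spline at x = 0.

3

Write M_i for p''(x_i). With h_i = 1, 1 and divided differences Δ_i = 2, -2, the continuity of p' gives the tridiagonal system
  1·M_0 + 4·M_1 + 1·M_2 = 6(Δ_1 - Δ_0) = -24
Natural end conditions: M_0 = M_2 = 0.
Solving: M_0 = 0, M_1 = -6, M_2 = 0.
On [0, 1], p'(x) = b_0 + 2c_0·x + 3d_0·x² with b_0 = Δ_0 - h_0(2M_0 + M_1)/6 = 3, c_0 = M_0/2 = 0, d_0 = (M_1 - M_0)/(6h_0) = -1. So p'(0) = 3.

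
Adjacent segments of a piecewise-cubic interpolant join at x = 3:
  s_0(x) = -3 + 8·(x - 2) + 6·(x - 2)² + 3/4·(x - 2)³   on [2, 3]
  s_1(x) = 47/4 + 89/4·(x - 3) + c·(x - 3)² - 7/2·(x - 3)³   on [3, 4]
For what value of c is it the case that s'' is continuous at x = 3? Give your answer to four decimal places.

s_0''(x) = 12 + 9/2·(x - 2), so s_0''(3) = 33/2. On the right, s_1''(3) = 2c, so c = 33/4.

8.2500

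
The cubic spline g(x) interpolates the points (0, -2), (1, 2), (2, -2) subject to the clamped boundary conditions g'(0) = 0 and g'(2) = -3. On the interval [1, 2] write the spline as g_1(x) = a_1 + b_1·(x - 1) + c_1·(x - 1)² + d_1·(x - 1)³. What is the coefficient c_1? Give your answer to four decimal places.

Put σ_i = g'' at the i-th knot. Here h = (1, 1) and Δ = (4, -4), so the interior equations h_(i-1)·σ_(i-1) + 2(h_(i-1)+h_i)·σ_i + h_i·σ_(i+1) = 6(Δ_i − Δ_(i-1)) read
  1·σ_0 + 4·σ_1 + 1·σ_2 = 6(Δ_1 - Δ_0) = -48
Clamped end conditions give two more equations: 2h_0·σ_0 + h_0·σ_1 = 6(Δ_0 - g'(0)) = 24 and h_1·σ_1 + 2h_1·σ_2 = 6(g'(2) - Δ_1) = 6.
Solving: σ_0 = 45/2, σ_1 = -21, σ_2 = 27/2.
On [1, 2], with g_1(x) = a_1 + b_1·(x - 1) + c_1·(x - 1)² + d_1·(x - 1)³: c_1 = σ_1/2 = -21/2, d_1 = (σ_2 - σ_1)/(6h_1) = 23/4, b_1 = Δ_1 - h_1(2σ_1 + σ_2)/6 = 3/4.

-10.5000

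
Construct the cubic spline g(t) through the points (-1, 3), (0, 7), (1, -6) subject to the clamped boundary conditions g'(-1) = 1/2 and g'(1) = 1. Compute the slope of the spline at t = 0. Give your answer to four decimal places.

Write M_i for g''(x_i). With h_i = 1, 1 and divided differences Δ_i = 4, -13, the continuity of g' gives the tridiagonal system
  1·M_0 + 4·M_1 + 1·M_2 = 6(Δ_1 - Δ_0) = -102
Clamped end conditions give two more equations: 2h_0·M_0 + h_0·M_1 = 6(Δ_0 - g'(-1)) = 21 and h_1·M_1 + 2h_1·M_2 = 6(g'(1) - Δ_1) = 84.
Hence M_0 = 145/4, M_1 = -103/2, M_2 = 271/4.
On [0, 1], g'(t) = b_1 + 2c_1·t + 3d_1·t² with b_1 = Δ_1 - h_1(2M_1 + M_2)/6 = -57/8, c_1 = M_1/2 = -103/4, d_1 = (M_2 - M_1)/(6h_1) = 159/8. So g'(0) = -57/8.

-7.1250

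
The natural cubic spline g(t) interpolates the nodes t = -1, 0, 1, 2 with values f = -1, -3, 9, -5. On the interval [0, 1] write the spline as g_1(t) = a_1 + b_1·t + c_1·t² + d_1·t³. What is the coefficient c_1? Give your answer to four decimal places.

Write m_i for g''(x_i). With h_i = 1, 1, 1 and divided differences Δ_i = -2, 12, -14, the continuity of g' gives the tridiagonal system
  1·m_0 + 4·m_1 + 1·m_2 = 6(Δ_1 - Δ_0) = 84
  1·m_1 + 4·m_2 + 1·m_3 = 6(Δ_2 - Δ_1) = -156
Natural end conditions: m_0 = m_3 = 0.
Solving the tridiagonal system: m_0 = 0, m_1 = 164/5, m_2 = -236/5, m_3 = 0.
On [0, 1], with g_1(t) = a_1 + b_1·t + c_1·t² + d_1·t³: c_1 = m_1/2 = 82/5, d_1 = (m_2 - m_1)/(6h_1) = -40/3, b_1 = Δ_1 - h_1(2m_1 + m_2)/6 = 134/15.

16.4000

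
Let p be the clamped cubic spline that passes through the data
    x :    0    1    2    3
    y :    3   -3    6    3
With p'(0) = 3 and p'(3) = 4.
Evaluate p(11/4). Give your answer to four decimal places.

With m_i denoting the second derivative at x_i, h_i = 1, 1, 1, and Δ_i = (y_(i+1) − y_i)/h_i = -6, 9, -3:
  1·m_0 + 4·m_1 + 1·m_2 = 6(Δ_1 - Δ_0) = 90
  1·m_1 + 4·m_2 + 1·m_3 = 6(Δ_2 - Δ_1) = -72
Clamped end conditions give two more equations: 2h_0·m_0 + h_0·m_1 = 6(Δ_0 - p'(0)) = -54 and h_2·m_2 + 2h_2·m_3 = 6(p'(3) - Δ_2) = 42.
Forward elimination and back-substitution give m_0 = -148/3, m_1 = 134/3, m_2 = -118/3, m_3 = 122/3.
On [2, 3], p(x) = 6 + 10/3·(x - 2) - 59/3·(x - 2)² + 40/3·(x - 2)³.
With (x - 2) = 3/4: p(11/4) = 49/16.

3.0625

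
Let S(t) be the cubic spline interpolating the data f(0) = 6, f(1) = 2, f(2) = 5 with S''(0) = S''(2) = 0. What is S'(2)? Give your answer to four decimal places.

Let m_i = S''(x_i). Step sizes h_i = 1, 1; slopes of the chords Δ_i = (y_(i+1) - y_i)/h_i = -4, 3.
  1·m_0 + 4·m_1 + 1·m_2 = 6(Δ_1 - Δ_0) = 42
Natural end conditions: m_0 = m_2 = 0.
Solving: m_0 = 0, m_1 = 21/2, m_2 = 0.
On [1, 2], S'(t) = b_1 + 2c_1·(t - 1) + 3d_1·(t - 1)² with b_1 = Δ_1 - h_1(2m_1 + m_2)/6 = -1/2, c_1 = m_1/2 = 21/4, d_1 = (m_2 - m_1)/(6h_1) = -7/4. So S'(2) = 19/4.

4.7500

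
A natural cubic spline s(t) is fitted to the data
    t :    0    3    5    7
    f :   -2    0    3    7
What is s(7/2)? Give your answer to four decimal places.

0.6110

With M_i denoting the second derivative at x_i, h_i = 3, 2, 2, and Δ_i = (y_(i+1) − y_i)/h_i = 2/3, 3/2, 2:
  3·M_0 + 10·M_1 + 2·M_2 = 6(Δ_1 - Δ_0) = 5
  2·M_1 + 8·M_2 + 2·M_3 = 6(Δ_2 - Δ_1) = 3
Natural end conditions: M_0 = M_3 = 0.
Forward elimination and back-substitution give M_0 = 0, M_1 = 17/38, M_2 = 5/19, M_3 = 0.
On [3, 5], s(t) = 0 + 127/114·(t - 3) + 17/76·(t - 3)² - 7/456·(t - 3)³.
With (t - 3) = 1/2: s(7/2) = 743/1216.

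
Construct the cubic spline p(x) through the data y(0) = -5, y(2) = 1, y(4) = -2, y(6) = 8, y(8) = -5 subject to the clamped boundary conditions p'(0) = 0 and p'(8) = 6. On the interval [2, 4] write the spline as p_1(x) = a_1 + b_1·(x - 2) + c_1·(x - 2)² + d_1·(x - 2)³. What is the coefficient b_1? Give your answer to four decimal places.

0.2679

With M_i denoting the second derivative at x_i, h_i = 2, 2, 2, 2, and Δ_i = (y_(i+1) − y_i)/h_i = 3, -3/2, 5, -13/2:
  2·M_0 + 8·M_1 + 2·M_2 = 6(Δ_1 - Δ_0) = -27
  2·M_1 + 8·M_2 + 2·M_3 = 6(Δ_2 - Δ_1) = 39
  2·M_2 + 8·M_3 + 2·M_4 = 6(Δ_3 - Δ_2) = -69
Clamped end conditions give two more equations: 2h_0·M_0 + h_0·M_1 = 6(Δ_0 - p'(0)) = 18 and h_3·M_3 + 2h_3·M_4 = 6(p'(8) - Δ_3) = 75.
Forward elimination and back-substitution give M_0 = 489/56, M_1 = -237/28, M_2 = 93/8, M_3 = -519/28, M_4 = 1569/56.
On [2, 4], with p_1(x) = a_1 + b_1·(x - 2) + c_1·(x - 2)² + d_1·(x - 2)³: c_1 = M_1/2 = -237/56, d_1 = (M_2 - M_1)/(6h_1) = 375/224, b_1 = Δ_1 - h_1(2M_1 + M_2)/6 = 15/56.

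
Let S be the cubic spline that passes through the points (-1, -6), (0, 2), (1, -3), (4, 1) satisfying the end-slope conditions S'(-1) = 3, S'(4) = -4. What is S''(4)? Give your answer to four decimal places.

-11.8161

Write σ_i for S''(x_i). With h_i = 1, 1, 3 and divided differences Δ_i = 8, -5, 4/3, the continuity of S' gives the tridiagonal system
  1·σ_0 + 4·σ_1 + 1·σ_2 = 6(Δ_1 - Δ_0) = -78
  1·σ_1 + 8·σ_2 + 3·σ_3 = 6(Δ_2 - Δ_1) = 38
Clamped end conditions give two more equations: 2h_0·σ_0 + h_0·σ_1 = 6(Δ_0 - S'(-1)) = 30 and h_2·σ_2 + 2h_2·σ_3 = 6(S'(4) - Δ_2) = -32.
Solving: σ_0 = 874/29, σ_1 = -878/29, σ_2 = 376/29, σ_3 = -1028/87.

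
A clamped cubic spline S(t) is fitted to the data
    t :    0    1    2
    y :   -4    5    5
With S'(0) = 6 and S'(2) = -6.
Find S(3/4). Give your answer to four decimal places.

2.9258

Write M_i for S''(x_i). With h_i = 1, 1 and divided differences Δ_i = 9, 0, the continuity of S' gives the tridiagonal system
  1·M_0 + 4·M_1 + 1·M_2 = 6(Δ_1 - Δ_0) = -54
Clamped end conditions give two more equations: 2h_0·M_0 + h_0·M_1 = 6(Δ_0 - S'(0)) = 18 and h_1·M_1 + 2h_1·M_2 = 6(S'(2) - Δ_1) = -36.
Solving the tridiagonal system: M_0 = 33/2, M_1 = -15, M_2 = -21/2.
On [0, 1], S(t) = -4 + 6·t + 33/4·t² - 21/4·t³.
With t = 3/4: S(3/4) = 749/256.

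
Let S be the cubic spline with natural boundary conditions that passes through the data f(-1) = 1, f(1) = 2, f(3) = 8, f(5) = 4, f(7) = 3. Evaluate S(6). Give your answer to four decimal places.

Put m_i = S'' at the i-th knot. Here h = (2, 2, 2, 2) and Δ = (1/2, 3, -2, -1/2), so the interior equations h_(i-1)·m_(i-1) + 2(h_(i-1)+h_i)·m_i + h_i·m_(i+1) = 6(Δ_i − Δ_(i-1)) read
  2·m_0 + 8·m_1 + 2·m_2 = 6(Δ_1 - Δ_0) = 15
  2·m_1 + 8·m_2 + 2·m_3 = 6(Δ_2 - Δ_1) = -30
  2·m_2 + 8·m_3 + 2·m_4 = 6(Δ_3 - Δ_2) = 9
Natural end conditions: m_0 = m_4 = 0.
Hence m_0 = 0, m_1 = 177/56, m_2 = -36/7, m_3 = 135/56, m_4 = 0.
On [5, 7], S(t) = 4 - 59/28·(t - 5) + 135/112·(t - 5)² - 45/224·(t - 5)³.
With (t - 5) = 1: S(6) = 649/224.

2.8973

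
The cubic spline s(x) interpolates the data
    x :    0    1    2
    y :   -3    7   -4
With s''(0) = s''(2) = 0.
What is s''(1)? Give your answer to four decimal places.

-31.5000

Put M_i = s'' at the i-th knot. Here h = (1, 1) and Δ = (10, -11), so the interior equations h_(i-1)·M_(i-1) + 2(h_(i-1)+h_i)·M_i + h_i·M_(i+1) = 6(Δ_i − Δ_(i-1)) read
  1·M_0 + 4·M_1 + 1·M_2 = 6(Δ_1 - Δ_0) = -126
Natural end conditions: M_0 = M_2 = 0.
Forward elimination and back-substitution give M_0 = 0, M_1 = -63/2, M_2 = 0.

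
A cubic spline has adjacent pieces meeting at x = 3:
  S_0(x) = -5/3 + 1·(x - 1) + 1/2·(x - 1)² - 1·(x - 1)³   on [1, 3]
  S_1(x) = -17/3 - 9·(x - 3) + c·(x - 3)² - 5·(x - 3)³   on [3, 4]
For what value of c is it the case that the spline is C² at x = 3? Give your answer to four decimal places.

-5.5000

S_0''(x) = 1 - 6·(x - 1), so S_0''(3) = -11. On the right, S_1''(3) = 2c, so c = -11/2.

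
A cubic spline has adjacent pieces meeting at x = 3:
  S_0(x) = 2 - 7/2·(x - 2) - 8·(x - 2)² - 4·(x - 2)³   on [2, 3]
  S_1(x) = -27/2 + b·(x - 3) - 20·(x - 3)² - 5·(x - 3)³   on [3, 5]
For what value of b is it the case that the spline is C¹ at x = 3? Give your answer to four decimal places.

S_0'(x) = -7/2 - 16·(x - 2) - 12·(x - 2)², so S_0'(3) = -63/2. On the right, S_1'(3) = b, so b = -63/2.

-31.5000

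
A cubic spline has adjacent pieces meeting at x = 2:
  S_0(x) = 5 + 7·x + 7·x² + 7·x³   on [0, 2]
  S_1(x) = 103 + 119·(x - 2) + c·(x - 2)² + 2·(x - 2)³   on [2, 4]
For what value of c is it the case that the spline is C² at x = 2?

S_0''(x) = 14 + 42·x, so S_0''(2) = 98. On the right, S_1''(2) = 2c, so c = 49.

49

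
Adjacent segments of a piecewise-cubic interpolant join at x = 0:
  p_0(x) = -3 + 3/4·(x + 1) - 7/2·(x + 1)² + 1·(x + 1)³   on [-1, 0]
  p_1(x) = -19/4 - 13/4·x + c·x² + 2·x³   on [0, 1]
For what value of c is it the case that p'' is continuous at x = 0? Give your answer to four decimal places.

-0.5000

p_0''(x) = -7 + 6·(x + 1), so p_0''(0) = -1. On the right, p_1''(0) = 2c, so c = -1/2.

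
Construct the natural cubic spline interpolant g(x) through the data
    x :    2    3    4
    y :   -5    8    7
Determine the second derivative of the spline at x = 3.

-21

Put M_i = g'' at the i-th knot. Here h = (1, 1) and Δ = (13, -1), so the interior equations h_(i-1)·M_(i-1) + 2(h_(i-1)+h_i)·M_i + h_i·M_(i+1) = 6(Δ_i − Δ_(i-1)) read
  1·M_0 + 4·M_1 + 1·M_2 = 6(Δ_1 - Δ_0) = -84
Natural end conditions: M_0 = M_2 = 0.
Hence M_0 = 0, M_1 = -21, M_2 = 0.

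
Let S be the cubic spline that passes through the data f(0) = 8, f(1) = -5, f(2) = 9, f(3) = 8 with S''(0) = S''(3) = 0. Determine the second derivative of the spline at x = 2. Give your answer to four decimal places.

Let M_i = S''(x_i). Step sizes h_i = 1, 1, 1; slopes of the chords Δ_i = (y_(i+1) - y_i)/h_i = -13, 14, -1.
  1·M_0 + 4·M_1 + 1·M_2 = 6(Δ_1 - Δ_0) = 162
  1·M_1 + 4·M_2 + 1·M_3 = 6(Δ_2 - Δ_1) = -90
Natural end conditions: M_0 = M_3 = 0.
Forward elimination and back-substitution give M_0 = 0, M_1 = 246/5, M_2 = -174/5, M_3 = 0.

-34.8000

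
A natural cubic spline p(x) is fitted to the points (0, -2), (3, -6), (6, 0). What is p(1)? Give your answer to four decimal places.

-4.0741

Write M_i for p''(x_i). With h_i = 3, 3 and divided differences Δ_i = -4/3, 2, the continuity of p' gives the tridiagonal system
  3·M_0 + 12·M_1 + 3·M_2 = 6(Δ_1 - Δ_0) = 20
Natural end conditions: M_0 = M_2 = 0.
Solving: M_0 = 0, M_1 = 5/3, M_2 = 0.
On [0, 3], p(x) = -2 - 13/6·x + 0·x² + 5/54·x³.
With x = 1: p(1) = -110/27.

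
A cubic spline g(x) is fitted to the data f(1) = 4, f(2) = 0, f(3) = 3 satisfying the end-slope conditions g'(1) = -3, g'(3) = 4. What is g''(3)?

-4

Let m_i = g''(x_i). Step sizes h_i = 1, 1; slopes of the chords Δ_i = (y_(i+1) - y_i)/h_i = -4, 3.
  1·m_0 + 4·m_1 + 1·m_2 = 6(Δ_1 - Δ_0) = 42
Clamped end conditions give two more equations: 2h_0·m_0 + h_0·m_1 = 6(Δ_0 - g'(1)) = -6 and h_1·m_1 + 2h_1·m_2 = 6(g'(3) - Δ_1) = 6.
Forward elimination and back-substitution give m_0 = -10, m_1 = 14, m_2 = -4.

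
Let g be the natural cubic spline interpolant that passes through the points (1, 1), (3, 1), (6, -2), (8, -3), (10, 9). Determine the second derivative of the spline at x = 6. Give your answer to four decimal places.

-0.5756

With m_i denoting the second derivative at x_i, h_i = 2, 3, 2, 2, and Δ_i = (y_(i+1) − y_i)/h_i = 0, -1, -1/2, 6:
  2·m_0 + 10·m_1 + 3·m_2 = 6(Δ_1 - Δ_0) = -6
  3·m_1 + 10·m_2 + 2·m_3 = 6(Δ_2 - Δ_1) = 3
  2·m_2 + 8·m_3 + 2·m_4 = 6(Δ_3 - Δ_2) = 39
Natural end conditions: m_0 = m_4 = 0.
Solving the tridiagonal system: m_0 = 0, m_1 = -147/344, m_2 = -99/172, m_3 = 3453/688, m_4 = 0.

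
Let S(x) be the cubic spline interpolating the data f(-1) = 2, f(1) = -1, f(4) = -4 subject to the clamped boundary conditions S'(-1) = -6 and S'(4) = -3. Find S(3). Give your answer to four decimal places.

Write M_i for S''(x_i). With h_i = 2, 3 and divided differences Δ_i = -3/2, -1, the continuity of S' gives the tridiagonal system
  2·M_0 + 10·M_1 + 3·M_2 = 6(Δ_1 - Δ_0) = 3
Clamped end conditions give two more equations: 2h_0·M_0 + h_0·M_1 = 6(Δ_0 - S'(-1)) = 27 and h_1·M_1 + 2h_1·M_2 = 6(S'(4) - Δ_1) = -12.
Solving: M_0 = 141/20, M_1 = -3/5, M_2 = -17/10.
On [1, 4], S(x) = -1 + 9/20·(x - 1) - 3/10·(x - 1)² - 11/180·(x - 1)³.
With (x - 1) = 2: S(3) = -161/90.

-1.7889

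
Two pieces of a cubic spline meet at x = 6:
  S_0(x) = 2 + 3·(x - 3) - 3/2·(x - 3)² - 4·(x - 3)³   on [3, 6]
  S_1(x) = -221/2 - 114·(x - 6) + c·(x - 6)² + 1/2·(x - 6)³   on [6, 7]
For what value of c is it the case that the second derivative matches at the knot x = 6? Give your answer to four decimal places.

-37.5000

S_0''(x) = -3 - 24·(x - 3), so S_0''(6) = -75. On the right, S_1''(6) = 2c, so c = -75/2.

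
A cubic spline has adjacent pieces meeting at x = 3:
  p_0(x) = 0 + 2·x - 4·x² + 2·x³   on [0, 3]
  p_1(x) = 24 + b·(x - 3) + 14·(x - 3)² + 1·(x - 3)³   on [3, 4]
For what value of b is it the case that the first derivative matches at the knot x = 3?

p_0'(x) = 2 - 8·x + 6·x², so p_0'(3) = 32. On the right, p_1'(3) = b, so b = 32.

32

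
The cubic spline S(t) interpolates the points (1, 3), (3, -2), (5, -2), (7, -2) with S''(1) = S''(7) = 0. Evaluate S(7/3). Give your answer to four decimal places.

Put M_i = S'' at the i-th knot. Here h = (2, 2, 2) and Δ = (-5/2, 0, 0), so the interior equations h_(i-1)·M_(i-1) + 2(h_(i-1)+h_i)·M_i + h_i·M_(i+1) = 6(Δ_i − Δ_(i-1)) read
  2·M_0 + 8·M_1 + 2·M_2 = 6(Δ_1 - Δ_0) = 15
  2·M_1 + 8·M_2 + 2·M_3 = 6(Δ_2 - Δ_1) = 0
Natural end conditions: M_0 = M_3 = 0.
Forward elimination and back-substitution give M_0 = 0, M_1 = 2, M_2 = -1/2, M_3 = 0.
On [1, 3], S(t) = 3 - 19/6·(t - 1) + 0·(t - 1)² + 1/6·(t - 1)³.
With (t - 1) = 4/3: S(7/3) = -67/81.

-0.8272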